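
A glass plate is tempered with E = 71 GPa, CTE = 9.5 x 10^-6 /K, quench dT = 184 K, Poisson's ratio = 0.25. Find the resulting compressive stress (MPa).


Tempering stress: sigma = E * alpha * dT / (1 - nu)
  E (MPa) = 71 * 1000 = 71000
  Numerator = 71000 * (9.5 x 10^-6) * 184 = 124.108
  Denominator = 1 - 0.25 = 0.75
  sigma = 124.108 / 0.75 = 165.5 MPa

165.5 MPa


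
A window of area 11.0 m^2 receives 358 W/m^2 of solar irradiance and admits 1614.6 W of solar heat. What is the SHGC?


Rearrange Q = Area * SHGC * Irradiance:
  SHGC = Q / (Area * Irradiance)
  SHGC = 1614.6 / (11.0 * 358) = 0.41

0.41


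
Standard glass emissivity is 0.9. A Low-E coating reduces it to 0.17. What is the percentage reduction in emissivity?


Percentage reduction = (1 - coated/uncoated) * 100
  Ratio = 0.17 / 0.9 = 0.1889
  Reduction = (1 - 0.1889) * 100 = 81.1%

81.1%


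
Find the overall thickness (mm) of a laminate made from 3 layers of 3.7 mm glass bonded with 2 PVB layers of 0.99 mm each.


Total thickness = glass contribution + PVB contribution
  Glass: 3 * 3.7 = 11.1 mm
  PVB: 2 * 0.99 = 1.98 mm
  Total = 11.1 + 1.98 = 13.08 mm

13.08 mm


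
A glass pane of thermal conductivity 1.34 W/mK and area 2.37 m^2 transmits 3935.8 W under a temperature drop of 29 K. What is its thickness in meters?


Fourier's law: t = k * A * dT / Q
  t = 1.34 * 2.37 * 29 / 3935.8
  t = 92.0982 / 3935.8 = 0.0234 m

0.0234 m


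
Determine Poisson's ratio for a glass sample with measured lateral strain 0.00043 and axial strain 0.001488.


Poisson's ratio: nu = lateral strain / axial strain
  nu = 0.00043 / 0.001488 = 0.289

0.289


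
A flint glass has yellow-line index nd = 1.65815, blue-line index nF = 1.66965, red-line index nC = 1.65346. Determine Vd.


Abbe number formula: Vd = (nd - 1) / (nF - nC)
  nd - 1 = 1.65815 - 1 = 0.65815
  nF - nC = 1.66965 - 1.65346 = 0.01619
  Vd = 0.65815 / 0.01619 = 40.65

40.65


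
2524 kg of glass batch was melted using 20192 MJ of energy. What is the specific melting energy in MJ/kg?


Rearrange E = m * s for s:
  s = E / m
  s = 20192 / 2524 = 8.0 MJ/kg

8.0 MJ/kg


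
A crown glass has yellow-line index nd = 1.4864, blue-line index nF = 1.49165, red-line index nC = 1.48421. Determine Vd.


Abbe number formula: Vd = (nd - 1) / (nF - nC)
  nd - 1 = 1.4864 - 1 = 0.4864
  nF - nC = 1.49165 - 1.48421 = 0.00744
  Vd = 0.4864 / 0.00744 = 65.38

65.38


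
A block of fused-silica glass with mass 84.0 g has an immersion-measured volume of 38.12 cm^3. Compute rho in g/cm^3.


Use the definition of density:
  rho = mass / volume
  rho = 84.0 / 38.12 = 2.204 g/cm^3

2.204 g/cm^3


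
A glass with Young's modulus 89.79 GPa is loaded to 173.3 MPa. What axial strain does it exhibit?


Rearrange E = sigma / epsilon:
  epsilon = sigma / E
  E (MPa) = 89.79 * 1000 = 89790
  epsilon = 173.3 / 89790 = 0.00193

0.00193


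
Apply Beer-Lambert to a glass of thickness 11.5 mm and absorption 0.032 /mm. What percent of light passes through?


Beer-Lambert law: T = exp(-alpha * thickness)
  exponent = -0.032 * 11.5 = -0.368
  T = exp(-0.368) = 0.6921
  Percentage = 0.6921 * 100 = 69.21%

69.21%


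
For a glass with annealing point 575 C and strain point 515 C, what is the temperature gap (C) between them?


Gap = T_anneal - T_strain:
  gap = 575 - 515 = 60 C

60 C


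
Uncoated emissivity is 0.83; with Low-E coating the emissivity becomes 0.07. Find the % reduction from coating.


Percentage reduction = (1 - coated/uncoated) * 100
  Ratio = 0.07 / 0.83 = 0.0843
  Reduction = (1 - 0.0843) * 100 = 91.6%

91.6%


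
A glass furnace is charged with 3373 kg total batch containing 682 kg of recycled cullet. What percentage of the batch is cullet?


Cullet ratio = (cullet mass / total batch mass) * 100
  Ratio = 682 / 3373 * 100 = 20.22%

20.22%


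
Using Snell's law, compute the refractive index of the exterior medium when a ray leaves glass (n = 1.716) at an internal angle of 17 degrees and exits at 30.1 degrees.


Apply Snell's law: n1 * sin(theta1) = n2 * sin(theta2)
  n2 = n1 * sin(theta1) / sin(theta2)
  sin(17) = 0.292372
  sin(30.1) = 0.501511
  n2 = 1.716 * 0.292372 / 0.501511 = 1.0004

1.0004


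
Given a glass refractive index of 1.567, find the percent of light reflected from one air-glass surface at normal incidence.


Fresnel reflectance at normal incidence:
  R = ((n - 1)/(n + 1))^2
  (n - 1)/(n + 1) = (1.567 - 1)/(1.567 + 1) = 0.22088
  R = 0.22088^2 = 0.048788
  R(%) = 0.048788 * 100 = 4.879%

4.879%


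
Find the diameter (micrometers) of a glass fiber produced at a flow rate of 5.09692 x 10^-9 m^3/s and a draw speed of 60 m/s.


Cross-sectional area from continuity:
  A = Q / v = 5.09692 x 10^-9 / 60 = 8.494867 x 10^-11 m^2
Diameter from circular cross-section:
  d = sqrt(4A / pi) * 10^6 (m -> um)
  d = sqrt(4 * 8.494867 x 10^-11 / pi) * 10^6 = 10.4 um

10.4 um


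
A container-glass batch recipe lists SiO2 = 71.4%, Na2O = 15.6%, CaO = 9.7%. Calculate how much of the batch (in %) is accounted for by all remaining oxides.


Sum the three major oxides:
  SiO2 + Na2O + CaO = 71.4 + 15.6 + 9.7 = 96.7%
Subtract from 100%:
  Others = 100 - 96.7 = 3.3%

3.3%


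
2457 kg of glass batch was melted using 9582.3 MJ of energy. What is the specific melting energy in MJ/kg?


Rearrange E = m * s for s:
  s = E / m
  s = 9582.3 / 2457 = 3.9 MJ/kg

3.9 MJ/kg


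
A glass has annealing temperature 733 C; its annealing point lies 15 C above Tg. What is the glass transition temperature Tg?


Rearrange T_anneal = Tg + offset for Tg:
  Tg = T_anneal - offset = 733 - 15 = 718 C

718 C


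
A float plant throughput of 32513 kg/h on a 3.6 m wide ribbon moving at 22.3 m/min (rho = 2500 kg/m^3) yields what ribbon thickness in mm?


Ribbon cross-section from mass balance:
  Volume rate = throughput / density = 32513 / 2500 = 13.0052 m^3/h
  thickness = volume rate / (speed * 60 * width), i.e.
  thickness = throughput / (60 * speed * width * density) * 1000
  thickness = 32513 / (60 * 22.3 * 3.6 * 2500) * 1000 = 2.7 mm

2.7 mm


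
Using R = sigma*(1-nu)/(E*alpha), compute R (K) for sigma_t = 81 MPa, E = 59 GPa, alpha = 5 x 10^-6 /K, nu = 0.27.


Thermal shock resistance: R = sigma * (1 - nu) / (E * alpha)
  Numerator = 81 * (1 - 0.27) = 59.13
  Denominator = 59 * 1000 * (5 x 10^-6) = 0.295
  R = 59.13 / 0.295 = 200.4 K

200.4 K


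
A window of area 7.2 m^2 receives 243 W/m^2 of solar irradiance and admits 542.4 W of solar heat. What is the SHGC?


Rearrange Q = Area * SHGC * Irradiance:
  SHGC = Q / (Area * Irradiance)
  SHGC = 542.4 / (7.2 * 243) = 0.31

0.31


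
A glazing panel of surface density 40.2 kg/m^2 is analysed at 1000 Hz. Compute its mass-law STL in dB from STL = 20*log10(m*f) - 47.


Mass law: STL = 20 * log10(m * f) - 47
  m * f = 40.2 * 1000 = 40200
  log10(40200) = 4.60423
  STL = 20 * 4.60423 - 47 = 92.0846 - 47 = 45.1 dB

45.1 dB


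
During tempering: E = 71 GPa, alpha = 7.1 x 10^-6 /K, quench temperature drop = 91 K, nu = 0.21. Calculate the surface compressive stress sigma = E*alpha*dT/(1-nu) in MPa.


Tempering stress: sigma = E * alpha * dT / (1 - nu)
  E (MPa) = 71 * 1000 = 71000
  Numerator = 71000 * (7.1 x 10^-6) * 91 = 45.8731
  Denominator = 1 - 0.21 = 0.79
  sigma = 45.8731 / 0.79 = 58.1 MPa

58.1 MPa


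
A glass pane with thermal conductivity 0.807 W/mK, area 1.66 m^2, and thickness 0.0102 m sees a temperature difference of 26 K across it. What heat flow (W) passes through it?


Fourier's law: Q = k * A * dT / t
  Q = 0.807 * 1.66 * 26 / 0.0102
  Q = 34.83012 / 0.0102 = 3414.7 W

3414.7 W


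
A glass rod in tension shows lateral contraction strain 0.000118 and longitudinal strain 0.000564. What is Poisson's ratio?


Poisson's ratio: nu = lateral strain / axial strain
  nu = 0.000118 / 0.000564 = 0.2092

0.2092


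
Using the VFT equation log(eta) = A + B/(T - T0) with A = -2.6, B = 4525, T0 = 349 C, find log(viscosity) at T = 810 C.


VFT equation: log(eta) = A + B / (T - T0)
  T - T0 = 810 - 349 = 461
  B / (T - T0) = 4525 / 461 = 9.816
  log(eta) = -2.6 + 9.816 = 7.216

7.216


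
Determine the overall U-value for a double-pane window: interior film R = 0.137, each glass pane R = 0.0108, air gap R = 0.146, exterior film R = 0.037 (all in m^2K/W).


Total thermal resistance (series):
  R_total = R_in + R_glass + R_air + R_glass + R_out
  R_total = 0.137 + 0.0108 + 0.146 + 0.0108 + 0.037 = 0.3416 m^2K/W
U-value = 1 / R_total = 1 / 0.3416 = 2.927 W/m^2K

2.927 W/m^2K


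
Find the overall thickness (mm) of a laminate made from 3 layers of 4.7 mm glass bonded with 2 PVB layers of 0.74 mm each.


Total thickness = glass contribution + PVB contribution
  Glass: 3 * 4.7 = 14.1 mm
  PVB: 2 * 0.74 = 1.48 mm
  Total = 14.1 + 1.48 = 15.58 mm

15.58 mm


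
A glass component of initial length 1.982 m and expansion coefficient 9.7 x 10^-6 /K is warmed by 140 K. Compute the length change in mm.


Thermal expansion formula: dL = alpha * L0 * dT
  dL = (9.7 x 10^-6) * 1.982 * 140 = 0.00269156 m
Convert to mm: 0.00269156 * 1000 = 2.6916 mm

2.6916 mm


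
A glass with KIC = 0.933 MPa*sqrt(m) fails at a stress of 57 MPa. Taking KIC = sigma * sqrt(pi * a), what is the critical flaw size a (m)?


Rearrange KIC = sigma * sqrt(pi * a):
  sqrt(pi * a) = KIC / sigma
  sqrt(pi * a) = 0.933 / 57 = 0.016368
  a = (KIC / sigma)^2 / pi
  a = 0.016368^2 / pi = 0.0000853 m

0.0000853 m


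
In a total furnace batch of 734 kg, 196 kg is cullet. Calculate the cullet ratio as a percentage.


Cullet ratio = (cullet mass / total batch mass) * 100
  Ratio = 196 / 734 * 100 = 26.7%

26.7%


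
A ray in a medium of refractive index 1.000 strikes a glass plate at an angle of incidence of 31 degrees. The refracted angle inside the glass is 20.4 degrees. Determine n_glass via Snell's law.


Apply Snell's law: n1 * sin(theta1) = n2 * sin(theta2)
  n2 = n1 * sin(theta1) / sin(theta2)
  sin(31) = 0.515038
  sin(20.4) = 0.348572
  n2 = 1.000 * 0.515038 / 0.348572 = 1.4776

1.4776


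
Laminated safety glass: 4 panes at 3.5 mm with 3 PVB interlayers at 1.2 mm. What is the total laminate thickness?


Total thickness = glass contribution + PVB contribution
  Glass: 4 * 3.5 = 14.0 mm
  PVB: 3 * 1.2 = 3.6 mm
  Total = 14.0 + 3.6 = 17.6 mm

17.6 mm


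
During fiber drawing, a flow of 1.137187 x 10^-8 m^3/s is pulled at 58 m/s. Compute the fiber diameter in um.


Cross-sectional area from continuity:
  A = Q / v = 1.137187 x 10^-8 / 58 = 1.960667 x 10^-10 m^2
Diameter from circular cross-section:
  d = sqrt(4A / pi) * 10^6 (m -> um)
  d = sqrt(4 * 1.960667 x 10^-10 / pi) * 10^6 = 15.8 um

15.8 um


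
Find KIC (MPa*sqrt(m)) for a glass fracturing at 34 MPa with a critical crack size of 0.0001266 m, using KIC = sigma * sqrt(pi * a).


Fracture toughness: KIC = sigma * sqrt(pi * a)
  pi * a = pi * 0.0001266 = 0.000397726
  sqrt(pi * a) = 0.019943
  KIC = 34 * 0.019943 = 0.678 MPa*sqrt(m)

0.678 MPa*sqrt(m)


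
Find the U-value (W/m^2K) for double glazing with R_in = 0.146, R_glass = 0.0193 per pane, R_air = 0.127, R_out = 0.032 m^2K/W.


Total thermal resistance (series):
  R_total = R_in + R_glass + R_air + R_glass + R_out
  R_total = 0.146 + 0.0193 + 0.127 + 0.0193 + 0.032 = 0.3436 m^2K/W
U-value = 1 / R_total = 1 / 0.3436 = 2.91 W/m^2K

2.91 W/m^2K


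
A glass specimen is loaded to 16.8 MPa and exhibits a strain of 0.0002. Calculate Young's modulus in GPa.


Young's modulus: E = stress / strain
  E = 16.8 MPa / 0.0002 = 84000 MPa
Convert to GPa: 84000 / 1000 = 84.0 GPa

84.0 GPa


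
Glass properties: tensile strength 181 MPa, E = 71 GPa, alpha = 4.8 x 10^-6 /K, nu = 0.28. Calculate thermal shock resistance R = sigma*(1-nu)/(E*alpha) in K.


Thermal shock resistance: R = sigma * (1 - nu) / (E * alpha)
  Numerator = 181 * (1 - 0.28) = 130.32
  Denominator = 71 * 1000 * (4.8 x 10^-6) = 0.3408
  R = 130.32 / 0.3408 = 382.4 K

382.4 K


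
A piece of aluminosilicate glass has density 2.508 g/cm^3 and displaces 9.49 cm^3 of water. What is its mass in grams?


Rearrange rho = m / V:
  m = rho * V
  m = 2.508 * 9.49 = 23.801 g

23.801 g


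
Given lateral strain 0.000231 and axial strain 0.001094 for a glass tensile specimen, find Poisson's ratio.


Poisson's ratio: nu = lateral strain / axial strain
  nu = 0.000231 / 0.001094 = 0.2112

0.2112


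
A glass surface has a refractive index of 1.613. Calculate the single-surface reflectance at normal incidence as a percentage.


Fresnel reflectance at normal incidence:
  R = ((n - 1)/(n + 1))^2
  (n - 1)/(n + 1) = (1.613 - 1)/(1.613 + 1) = 0.234596
  R = 0.234596^2 = 0.0550353
  R(%) = 0.0550353 * 100 = 5.504%

5.504%


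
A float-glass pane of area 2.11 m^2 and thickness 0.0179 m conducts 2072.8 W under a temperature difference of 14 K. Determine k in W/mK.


Fourier's law rearranged: k = Q * t / (A * dT)
  Numerator = 2072.8 * 0.0179 = 37.10312
  Denominator = 2.11 * 14 = 29.54
  k = 37.10312 / 29.54 = 1.256 W/mK

1.256 W/mK


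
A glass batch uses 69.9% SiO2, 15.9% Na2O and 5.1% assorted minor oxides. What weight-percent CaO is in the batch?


Pieces sum to 100%:
  CaO = 100 - (SiO2 + Na2O + others)
  CaO = 100 - (69.9 + 15.9 + 5.1) = 9.1%

9.1%


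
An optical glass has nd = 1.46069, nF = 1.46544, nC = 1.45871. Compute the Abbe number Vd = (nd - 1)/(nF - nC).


Abbe number formula: Vd = (nd - 1) / (nF - nC)
  nd - 1 = 1.46069 - 1 = 0.46069
  nF - nC = 1.46544 - 1.45871 = 0.00673
  Vd = 0.46069 / 0.00673 = 68.45

68.45


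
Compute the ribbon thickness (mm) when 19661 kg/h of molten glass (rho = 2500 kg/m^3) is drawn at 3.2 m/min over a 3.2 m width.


Ribbon cross-section from mass balance:
  Volume rate = throughput / density = 19661 / 2500 = 7.8644 m^3/h
  thickness = volume rate / (speed * 60 * width), i.e.
  thickness = throughput / (60 * speed * width * density) * 1000
  thickness = 19661 / (60 * 3.2 * 3.2 * 2500) * 1000 = 12.8 mm

12.8 mm


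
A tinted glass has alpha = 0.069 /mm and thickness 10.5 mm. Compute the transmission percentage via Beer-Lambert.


Beer-Lambert law: T = exp(-alpha * thickness)
  exponent = -0.069 * 10.5 = -0.7245
  T = exp(-0.7245) = 0.4846
  Percentage = 0.4846 * 100 = 48.46%

48.46%


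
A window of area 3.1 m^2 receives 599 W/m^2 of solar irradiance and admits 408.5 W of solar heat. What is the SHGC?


Rearrange Q = Area * SHGC * Irradiance:
  SHGC = Q / (Area * Irradiance)
  SHGC = 408.5 / (3.1 * 599) = 0.22

0.22


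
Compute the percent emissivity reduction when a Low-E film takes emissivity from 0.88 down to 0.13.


Percentage reduction = (1 - coated/uncoated) * 100
  Ratio = 0.13 / 0.88 = 0.1477
  Reduction = (1 - 0.1477) * 100 = 85.2%

85.2%


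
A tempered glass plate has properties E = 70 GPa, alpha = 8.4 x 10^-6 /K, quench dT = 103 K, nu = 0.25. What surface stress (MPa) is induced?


Tempering stress: sigma = E * alpha * dT / (1 - nu)
  E (MPa) = 70 * 1000 = 70000
  Numerator = 70000 * (8.4 x 10^-6) * 103 = 60.564
  Denominator = 1 - 0.25 = 0.75
  sigma = 60.564 / 0.75 = 80.8 MPa

80.8 MPa


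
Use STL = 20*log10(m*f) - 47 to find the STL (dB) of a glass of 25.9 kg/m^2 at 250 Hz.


Mass law: STL = 20 * log10(m * f) - 47
  m * f = 25.9 * 250 = 6475
  log10(6475) = 3.81124
  STL = 20 * 3.81124 - 47 = 76.2248 - 47 = 29.2 dB

29.2 dB


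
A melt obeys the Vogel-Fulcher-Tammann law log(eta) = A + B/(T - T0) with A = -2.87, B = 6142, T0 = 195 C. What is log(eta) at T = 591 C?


VFT equation: log(eta) = A + B / (T - T0)
  T - T0 = 591 - 195 = 396
  B / (T - T0) = 6142 / 396 = 15.51
  log(eta) = -2.87 + 15.51 = 12.64

12.64


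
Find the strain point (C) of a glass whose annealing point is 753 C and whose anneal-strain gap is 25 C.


Strain point = annealing point - difference:
  T_strain = 753 - 25 = 728 C

728 C


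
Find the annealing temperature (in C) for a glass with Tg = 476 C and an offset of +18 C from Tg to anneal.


The annealing temperature is Tg plus the offset:
  T_anneal = 476 + 18 = 494 C

494 C


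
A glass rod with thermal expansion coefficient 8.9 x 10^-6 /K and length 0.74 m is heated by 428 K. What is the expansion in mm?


Thermal expansion formula: dL = alpha * L0 * dT
  dL = (8.9 x 10^-6) * 0.74 * 428 = 0.00281881 m
Convert to mm: 0.00281881 * 1000 = 2.8188 mm

2.8188 mm


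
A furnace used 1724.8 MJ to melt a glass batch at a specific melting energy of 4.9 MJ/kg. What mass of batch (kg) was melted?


Rearrange E = m * s for m:
  m = E / s
  m = 1724.8 / 4.9 = 352.0 kg

352.0 kg


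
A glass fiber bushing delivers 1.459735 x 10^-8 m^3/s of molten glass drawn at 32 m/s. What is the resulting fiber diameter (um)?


Cross-sectional area from continuity:
  A = Q / v = 1.459735 x 10^-8 / 32 = 4.561672 x 10^-10 m^2
Diameter from circular cross-section:
  d = sqrt(4A / pi) * 10^6 (m -> um)
  d = sqrt(4 * 4.561672 x 10^-10 / pi) * 10^6 = 24.1 um

24.1 um


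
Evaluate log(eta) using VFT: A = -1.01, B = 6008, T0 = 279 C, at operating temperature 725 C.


VFT equation: log(eta) = A + B / (T - T0)
  T - T0 = 725 - 279 = 446
  B / (T - T0) = 6008 / 446 = 13.471
  log(eta) = -1.01 + 13.471 = 12.461

12.461


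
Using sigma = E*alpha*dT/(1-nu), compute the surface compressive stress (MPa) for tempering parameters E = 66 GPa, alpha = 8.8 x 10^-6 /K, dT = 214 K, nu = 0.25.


Tempering stress: sigma = E * alpha * dT / (1 - nu)
  E (MPa) = 66 * 1000 = 66000
  Numerator = 66000 * (8.8 x 10^-6) * 214 = 124.2912
  Denominator = 1 - 0.25 = 0.75
  sigma = 124.2912 / 0.75 = 165.7 MPa

165.7 MPa


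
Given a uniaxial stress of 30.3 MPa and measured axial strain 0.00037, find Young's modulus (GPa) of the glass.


Young's modulus: E = stress / strain
  E = 30.3 MPa / 0.00037 = 81891.89 MPa
Convert to GPa: 81891.89 / 1000 = 81.89 GPa

81.89 GPa


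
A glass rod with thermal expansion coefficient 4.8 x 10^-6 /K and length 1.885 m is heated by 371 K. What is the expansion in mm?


Thermal expansion formula: dL = alpha * L0 * dT
  dL = (4.8 x 10^-6) * 1.885 * 371 = 0.00335681 m
Convert to mm: 0.00335681 * 1000 = 3.3568 mm

3.3568 mm


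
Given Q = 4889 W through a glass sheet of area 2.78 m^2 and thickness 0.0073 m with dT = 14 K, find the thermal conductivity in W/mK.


Fourier's law rearranged: k = Q * t / (A * dT)
  Numerator = 4889 * 0.0073 = 35.6897
  Denominator = 2.78 * 14 = 38.92
  k = 35.6897 / 38.92 = 0.917 W/mK

0.917 W/mK


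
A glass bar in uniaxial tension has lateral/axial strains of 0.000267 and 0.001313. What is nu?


Poisson's ratio: nu = lateral strain / axial strain
  nu = 0.000267 / 0.001313 = 0.2034

0.2034


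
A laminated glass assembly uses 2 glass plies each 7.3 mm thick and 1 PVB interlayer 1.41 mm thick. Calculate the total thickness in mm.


Total thickness = glass contribution + PVB contribution
  Glass: 2 * 7.3 = 14.6 mm
  PVB: 1 * 1.41 = 1.41 mm
  Total = 14.6 + 1.41 = 16.01 mm

16.01 mm


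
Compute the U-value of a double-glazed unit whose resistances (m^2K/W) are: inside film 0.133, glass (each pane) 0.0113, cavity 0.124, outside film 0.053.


Total thermal resistance (series):
  R_total = R_in + R_glass + R_air + R_glass + R_out
  R_total = 0.133 + 0.0113 + 0.124 + 0.0113 + 0.053 = 0.3326 m^2K/W
U-value = 1 / R_total = 1 / 0.3326 = 3.007 W/m^2K

3.007 W/m^2K


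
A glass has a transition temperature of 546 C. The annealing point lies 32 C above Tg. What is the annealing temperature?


The annealing temperature is Tg plus the offset:
  T_anneal = 546 + 32 = 578 C

578 C


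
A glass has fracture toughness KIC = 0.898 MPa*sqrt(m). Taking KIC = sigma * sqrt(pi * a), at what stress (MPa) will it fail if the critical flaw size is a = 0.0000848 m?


Rearrange KIC = sigma * sqrt(pi * a):
  sigma = KIC / sqrt(pi * a)
  sqrt(pi * 0.0000848) = 0.016322
  sigma = 0.898 / 0.016322 = 55.02 MPa

55.02 MPa


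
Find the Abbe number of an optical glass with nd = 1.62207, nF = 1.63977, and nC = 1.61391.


Abbe number formula: Vd = (nd - 1) / (nF - nC)
  nd - 1 = 1.62207 - 1 = 0.62207
  nF - nC = 1.63977 - 1.61391 = 0.02586
  Vd = 0.62207 / 0.02586 = 24.06

24.06


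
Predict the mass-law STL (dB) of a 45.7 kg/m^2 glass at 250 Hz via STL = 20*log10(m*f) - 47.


Mass law: STL = 20 * log10(m * f) - 47
  m * f = 45.7 * 250 = 11425
  log10(11425) = 4.05786
  STL = 20 * 4.05786 - 47 = 81.1572 - 47 = 34.2 dB

34.2 dB


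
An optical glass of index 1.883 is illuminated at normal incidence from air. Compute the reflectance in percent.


Fresnel reflectance at normal incidence:
  R = ((n - 1)/(n + 1))^2
  (n - 1)/(n + 1) = (1.883 - 1)/(1.883 + 1) = 0.306278
  R = 0.306278^2 = 0.0938062
  R(%) = 0.0938062 * 100 = 9.381%

9.381%


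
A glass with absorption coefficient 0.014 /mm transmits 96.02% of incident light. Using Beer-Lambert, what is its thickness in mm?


Rearrange T = exp(-alpha * thickness):
  thickness = -ln(T) / alpha
  T = 96.02/100 = 0.9602
  ln(T) = -0.04061
  -ln(T) = 0.04061
  thickness = 0.04061 / 0.014 = 2.9 mm

2.9 mm


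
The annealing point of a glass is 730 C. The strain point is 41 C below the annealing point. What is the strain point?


Strain point = annealing point - difference:
  T_strain = 730 - 41 = 689 C

689 C


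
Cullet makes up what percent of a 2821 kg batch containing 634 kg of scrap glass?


Cullet ratio = (cullet mass / total batch mass) * 100
  Ratio = 634 / 2821 * 100 = 22.47%

22.47%


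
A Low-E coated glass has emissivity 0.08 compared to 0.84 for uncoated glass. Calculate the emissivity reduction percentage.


Percentage reduction = (1 - coated/uncoated) * 100
  Ratio = 0.08 / 0.84 = 0.0952
  Reduction = (1 - 0.0952) * 100 = 90.5%

90.5%


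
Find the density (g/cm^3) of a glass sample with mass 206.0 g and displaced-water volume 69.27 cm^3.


Use the definition of density:
  rho = mass / volume
  rho = 206.0 / 69.27 = 2.974 g/cm^3

2.974 g/cm^3


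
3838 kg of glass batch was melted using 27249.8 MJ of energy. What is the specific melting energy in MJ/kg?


Rearrange E = m * s for s:
  s = E / m
  s = 27249.8 / 3838 = 7.1 MJ/kg

7.1 MJ/kg


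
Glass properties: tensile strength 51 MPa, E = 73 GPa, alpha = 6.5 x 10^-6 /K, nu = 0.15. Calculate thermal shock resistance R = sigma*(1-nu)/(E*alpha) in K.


Thermal shock resistance: R = sigma * (1 - nu) / (E * alpha)
  Numerator = 51 * (1 - 0.15) = 43.35
  Denominator = 73 * 1000 * (6.5 x 10^-6) = 0.4745
  R = 43.35 / 0.4745 = 91.4 K

91.4 K


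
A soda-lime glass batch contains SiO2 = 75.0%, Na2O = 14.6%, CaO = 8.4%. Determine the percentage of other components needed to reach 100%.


Sum the three major oxides:
  SiO2 + Na2O + CaO = 75.0 + 14.6 + 8.4 = 98.0%
Subtract from 100%:
  Others = 100 - 98.0 = 2.0%

2.0%


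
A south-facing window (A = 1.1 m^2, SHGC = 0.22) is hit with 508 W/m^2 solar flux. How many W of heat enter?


Solar heat gain: Q = Area * SHGC * Irradiance
  Q = 1.1 * 0.22 * 508 = 122.9 W

122.9 W


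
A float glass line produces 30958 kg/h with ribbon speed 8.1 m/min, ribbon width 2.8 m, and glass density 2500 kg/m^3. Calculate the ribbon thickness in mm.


Ribbon cross-section from mass balance:
  Volume rate = throughput / density = 30958 / 2500 = 12.3832 m^3/h
  thickness = volume rate / (speed * 60 * width), i.e.
  thickness = throughput / (60 * speed * width * density) * 1000
  thickness = 30958 / (60 * 8.1 * 2.8 * 2500) * 1000 = 9.1 mm

9.1 mm


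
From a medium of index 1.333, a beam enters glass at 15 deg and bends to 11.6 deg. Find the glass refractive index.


Apply Snell's law: n1 * sin(theta1) = n2 * sin(theta2)
  n2 = n1 * sin(theta1) / sin(theta2)
  sin(15) = 0.258819
  sin(11.6) = 0.201078
  n2 = 1.333 * 0.258819 / 0.201078 = 1.7158

1.7158


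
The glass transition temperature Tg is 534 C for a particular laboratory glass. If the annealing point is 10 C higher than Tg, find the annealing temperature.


The annealing temperature is Tg plus the offset:
  T_anneal = 534 + 10 = 544 C

544 C


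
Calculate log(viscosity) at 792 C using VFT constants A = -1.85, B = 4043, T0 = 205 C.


VFT equation: log(eta) = A + B / (T - T0)
  T - T0 = 792 - 205 = 587
  B / (T - T0) = 4043 / 587 = 6.888
  log(eta) = -1.85 + 6.888 = 5.038

5.038


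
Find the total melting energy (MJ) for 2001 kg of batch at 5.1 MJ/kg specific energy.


Total energy = mass * specific energy
  E = 2001 * 5.1 = 10205.1 MJ

10205.1 MJ


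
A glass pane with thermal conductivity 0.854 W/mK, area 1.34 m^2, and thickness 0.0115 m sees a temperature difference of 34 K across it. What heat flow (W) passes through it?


Fourier's law: Q = k * A * dT / t
  Q = 0.854 * 1.34 * 34 / 0.0115
  Q = 38.90824 / 0.0115 = 3383.3 W

3383.3 W


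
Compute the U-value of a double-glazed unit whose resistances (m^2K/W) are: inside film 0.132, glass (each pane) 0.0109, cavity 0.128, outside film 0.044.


Total thermal resistance (series):
  R_total = R_in + R_glass + R_air + R_glass + R_out
  R_total = 0.132 + 0.0109 + 0.128 + 0.0109 + 0.044 = 0.3258 m^2K/W
U-value = 1 / R_total = 1 / 0.3258 = 3.069 W/m^2K

3.069 W/m^2K


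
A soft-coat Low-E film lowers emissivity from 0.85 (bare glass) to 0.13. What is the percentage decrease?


Percentage reduction = (1 - coated/uncoated) * 100
  Ratio = 0.13 / 0.85 = 0.1529
  Reduction = (1 - 0.1529) * 100 = 84.7%

84.7%


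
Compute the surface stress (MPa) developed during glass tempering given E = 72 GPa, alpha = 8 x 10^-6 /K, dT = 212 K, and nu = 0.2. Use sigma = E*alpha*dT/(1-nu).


Tempering stress: sigma = E * alpha * dT / (1 - nu)
  E (MPa) = 72 * 1000 = 72000
  Numerator = 72000 * (8 x 10^-6) * 212 = 122.112
  Denominator = 1 - 0.2 = 0.8
  sigma = 122.112 / 0.8 = 152.6 MPa

152.6 MPa


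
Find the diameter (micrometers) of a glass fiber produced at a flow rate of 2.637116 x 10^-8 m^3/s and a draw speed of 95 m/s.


Cross-sectional area from continuity:
  A = Q / v = 2.637116 x 10^-8 / 95 = 2.775912 x 10^-10 m^2
Diameter from circular cross-section:
  d = sqrt(4A / pi) * 10^6 (m -> um)
  d = sqrt(4 * 2.775912 x 10^-10 / pi) * 10^6 = 18.8 um

18.8 um


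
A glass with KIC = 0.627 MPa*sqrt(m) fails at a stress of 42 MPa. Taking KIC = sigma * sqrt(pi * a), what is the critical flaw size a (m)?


Rearrange KIC = sigma * sqrt(pi * a):
  sqrt(pi * a) = KIC / sigma
  sqrt(pi * a) = 0.627 / 42 = 0.014929
  a = (KIC / sigma)^2 / pi
  a = 0.014929^2 / pi = 0.0000709 m

0.0000709 m


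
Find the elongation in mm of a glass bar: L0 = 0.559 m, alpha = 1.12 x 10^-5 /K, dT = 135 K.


Thermal expansion formula: dL = alpha * L0 * dT
  dL = (1.12 x 10^-5) * 0.559 * 135 = 0.00084521 m
Convert to mm: 0.00084521 * 1000 = 0.8452 mm

0.8452 mm


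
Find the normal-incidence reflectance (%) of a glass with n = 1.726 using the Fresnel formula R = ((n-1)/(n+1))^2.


Fresnel reflectance at normal incidence:
  R = ((n - 1)/(n + 1))^2
  (n - 1)/(n + 1) = (1.726 - 1)/(1.726 + 1) = 0.266324
  R = 0.266324^2 = 0.0709285
  R(%) = 0.0709285 * 100 = 7.093%

7.093%


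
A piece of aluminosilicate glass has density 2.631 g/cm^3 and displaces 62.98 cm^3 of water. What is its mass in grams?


Rearrange rho = m / V:
  m = rho * V
  m = 2.631 * 62.98 = 165.7 g

165.7 g


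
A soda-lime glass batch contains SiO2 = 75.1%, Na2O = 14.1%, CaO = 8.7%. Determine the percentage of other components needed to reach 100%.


Sum the three major oxides:
  SiO2 + Na2O + CaO = 75.1 + 14.1 + 8.7 = 97.9%
Subtract from 100%:
  Others = 100 - 97.9 = 2.1%

2.1%


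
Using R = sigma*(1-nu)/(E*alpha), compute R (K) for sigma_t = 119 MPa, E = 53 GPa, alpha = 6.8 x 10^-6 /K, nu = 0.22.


Thermal shock resistance: R = sigma * (1 - nu) / (E * alpha)
  Numerator = 119 * (1 - 0.22) = 92.82
  Denominator = 53 * 1000 * (6.8 x 10^-6) = 0.3604
  R = 92.82 / 0.3604 = 257.5 K

257.5 K


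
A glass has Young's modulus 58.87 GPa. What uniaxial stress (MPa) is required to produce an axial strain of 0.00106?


Rearrange E = sigma / epsilon:
  sigma = E * epsilon
  E (MPa) = 58.87 * 1000 = 58870
  sigma = 58870 * 0.00106 = 62.4 MPa

62.4 MPa


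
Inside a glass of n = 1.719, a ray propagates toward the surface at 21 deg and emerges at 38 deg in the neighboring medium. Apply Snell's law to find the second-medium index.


Apply Snell's law: n1 * sin(theta1) = n2 * sin(theta2)
  n2 = n1 * sin(theta1) / sin(theta2)
  sin(21) = 0.358368
  sin(38) = 0.615661
  n2 = 1.719 * 0.358368 / 0.615661 = 1.0006

1.0006


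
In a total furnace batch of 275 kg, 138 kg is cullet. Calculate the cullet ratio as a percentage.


Cullet ratio = (cullet mass / total batch mass) * 100
  Ratio = 138 / 275 * 100 = 50.18%

50.18%


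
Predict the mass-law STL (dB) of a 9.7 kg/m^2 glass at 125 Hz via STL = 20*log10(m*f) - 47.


Mass law: STL = 20 * log10(m * f) - 47
  m * f = 9.7 * 125 = 1212.5
  log10(1212.5) = 3.08368
  STL = 20 * 3.08368 - 47 = 61.6736 - 47 = 14.7 dB

14.7 dB


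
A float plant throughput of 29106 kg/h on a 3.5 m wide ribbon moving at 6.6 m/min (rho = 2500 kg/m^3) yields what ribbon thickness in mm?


Ribbon cross-section from mass balance:
  Volume rate = throughput / density = 29106 / 2500 = 11.6424 m^3/h
  thickness = volume rate / (speed * 60 * width), i.e.
  thickness = throughput / (60 * speed * width * density) * 1000
  thickness = 29106 / (60 * 6.6 * 3.5 * 2500) * 1000 = 8.4 mm

8.4 mm


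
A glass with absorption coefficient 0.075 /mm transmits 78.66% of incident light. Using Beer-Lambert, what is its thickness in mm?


Rearrange T = exp(-alpha * thickness):
  thickness = -ln(T) / alpha
  T = 78.66/100 = 0.7866
  ln(T) = -0.24004
  -ln(T) = 0.24004
  thickness = 0.24004 / 0.075 = 3.2 mm

3.2 mm


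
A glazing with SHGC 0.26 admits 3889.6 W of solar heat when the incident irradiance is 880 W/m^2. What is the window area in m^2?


Rearrange Q = Area * SHGC * Irradiance:
  Area = Q / (SHGC * Irradiance)
  Area = 3889.6 / (0.26 * 880) = 17.0 m^2

17.0 m^2


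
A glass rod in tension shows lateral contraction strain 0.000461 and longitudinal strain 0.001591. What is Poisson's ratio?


Poisson's ratio: nu = lateral strain / axial strain
  nu = 0.000461 / 0.001591 = 0.2898

0.2898


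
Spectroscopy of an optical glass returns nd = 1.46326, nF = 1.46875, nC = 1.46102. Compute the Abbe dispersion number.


Abbe number formula: Vd = (nd - 1) / (nF - nC)
  nd - 1 = 1.46326 - 1 = 0.46326
  nF - nC = 1.46875 - 1.46102 = 0.00773
  Vd = 0.46326 / 0.00773 = 59.93

59.93


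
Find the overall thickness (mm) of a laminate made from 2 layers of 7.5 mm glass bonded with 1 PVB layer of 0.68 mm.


Total thickness = glass contribution + PVB contribution
  Glass: 2 * 7.5 = 15.0 mm
  PVB: 1 * 0.68 = 0.68 mm
  Total = 15.0 + 0.68 = 15.68 mm

15.68 mm


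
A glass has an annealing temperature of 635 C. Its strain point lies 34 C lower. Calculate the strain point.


Strain point = annealing point - difference:
  T_strain = 635 - 34 = 601 C

601 C


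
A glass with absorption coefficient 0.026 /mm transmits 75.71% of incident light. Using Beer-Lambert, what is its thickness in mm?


Rearrange T = exp(-alpha * thickness):
  thickness = -ln(T) / alpha
  T = 75.71/100 = 0.7571
  ln(T) = -0.27826
  -ln(T) = 0.27826
  thickness = 0.27826 / 0.026 = 10.7 mm

10.7 mm


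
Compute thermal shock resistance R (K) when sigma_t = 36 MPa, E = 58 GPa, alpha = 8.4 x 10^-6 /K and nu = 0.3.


Thermal shock resistance: R = sigma * (1 - nu) / (E * alpha)
  Numerator = 36 * (1 - 0.3) = 25.2
  Denominator = 58 * 1000 * (8.4 x 10^-6) = 0.4872
  R = 25.2 / 0.4872 = 51.7 K

51.7 K


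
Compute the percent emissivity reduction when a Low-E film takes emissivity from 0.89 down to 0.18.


Percentage reduction = (1 - coated/uncoated) * 100
  Ratio = 0.18 / 0.89 = 0.2022
  Reduction = (1 - 0.2022) * 100 = 79.8%

79.8%


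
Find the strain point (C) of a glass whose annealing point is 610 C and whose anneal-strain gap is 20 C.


Strain point = annealing point - difference:
  T_strain = 610 - 20 = 590 C

590 C


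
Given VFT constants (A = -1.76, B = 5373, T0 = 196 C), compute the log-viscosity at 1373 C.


VFT equation: log(eta) = A + B / (T - T0)
  T - T0 = 1373 - 196 = 1177
  B / (T - T0) = 5373 / 1177 = 4.565
  log(eta) = -1.76 + 4.565 = 2.805

2.805


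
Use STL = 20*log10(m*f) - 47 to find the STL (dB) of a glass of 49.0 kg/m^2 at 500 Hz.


Mass law: STL = 20 * log10(m * f) - 47
  m * f = 49.0 * 500 = 24500
  log10(24500) = 4.38917
  STL = 20 * 4.38917 - 47 = 87.7834 - 47 = 40.8 dB

40.8 dB


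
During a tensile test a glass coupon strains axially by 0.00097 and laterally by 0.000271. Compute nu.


Poisson's ratio: nu = lateral strain / axial strain
  nu = 0.000271 / 0.00097 = 0.2794

0.2794


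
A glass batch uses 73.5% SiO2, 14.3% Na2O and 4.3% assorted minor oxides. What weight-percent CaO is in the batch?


Pieces sum to 100%:
  CaO = 100 - (SiO2 + Na2O + others)
  CaO = 100 - (73.5 + 14.3 + 4.3) = 7.9%

7.9%


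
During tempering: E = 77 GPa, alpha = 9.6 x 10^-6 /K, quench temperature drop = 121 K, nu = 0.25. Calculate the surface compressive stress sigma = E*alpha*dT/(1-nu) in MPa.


Tempering stress: sigma = E * alpha * dT / (1 - nu)
  E (MPa) = 77 * 1000 = 77000
  Numerator = 77000 * (9.6 x 10^-6) * 121 = 89.4432
  Denominator = 1 - 0.25 = 0.75
  sigma = 89.4432 / 0.75 = 119.3 MPa

119.3 MPa


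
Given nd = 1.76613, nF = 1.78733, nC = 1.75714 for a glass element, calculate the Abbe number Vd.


Abbe number formula: Vd = (nd - 1) / (nF - nC)
  nd - 1 = 1.76613 - 1 = 0.76613
  nF - nC = 1.78733 - 1.75714 = 0.03019
  Vd = 0.76613 / 0.03019 = 25.38

25.38


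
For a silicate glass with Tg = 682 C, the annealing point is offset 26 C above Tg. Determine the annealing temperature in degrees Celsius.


The annealing temperature is Tg plus the offset:
  T_anneal = 682 + 26 = 708 C

708 C


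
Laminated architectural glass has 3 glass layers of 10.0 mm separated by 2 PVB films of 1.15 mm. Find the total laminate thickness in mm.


Total thickness = glass contribution + PVB contribution
  Glass: 3 * 10.0 = 30.0 mm
  PVB: 2 * 1.15 = 2.3 mm
  Total = 30.0 + 2.3 = 32.3 mm

32.3 mm


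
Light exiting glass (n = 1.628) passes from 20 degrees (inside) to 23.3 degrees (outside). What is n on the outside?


Apply Snell's law: n1 * sin(theta1) = n2 * sin(theta2)
  n2 = n1 * sin(theta1) / sin(theta2)
  sin(20) = 0.34202
  sin(23.3) = 0.395546
  n2 = 1.628 * 0.34202 / 0.395546 = 1.4077

1.4077


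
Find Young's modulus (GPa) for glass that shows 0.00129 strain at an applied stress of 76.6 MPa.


Young's modulus: E = stress / strain
  E = 76.6 MPa / 0.00129 = 59379.84 MPa
Convert to GPa: 59379.84 / 1000 = 59.38 GPa

59.38 GPa


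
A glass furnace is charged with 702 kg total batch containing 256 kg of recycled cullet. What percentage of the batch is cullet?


Cullet ratio = (cullet mass / total batch mass) * 100
  Ratio = 256 / 702 * 100 = 36.47%

36.47%


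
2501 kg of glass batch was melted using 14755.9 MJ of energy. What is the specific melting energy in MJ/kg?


Rearrange E = m * s for s:
  s = E / m
  s = 14755.9 / 2501 = 5.9 MJ/kg

5.9 MJ/kg


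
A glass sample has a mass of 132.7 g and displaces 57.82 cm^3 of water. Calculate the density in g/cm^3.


Use the definition of density:
  rho = mass / volume
  rho = 132.7 / 57.82 = 2.295 g/cm^3

2.295 g/cm^3


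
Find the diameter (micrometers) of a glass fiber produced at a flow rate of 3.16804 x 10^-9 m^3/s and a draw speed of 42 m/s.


Cross-sectional area from continuity:
  A = Q / v = 3.16804 x 10^-9 / 42 = 7.542952 x 10^-11 m^2
Diameter from circular cross-section:
  d = sqrt(4A / pi) * 10^6 (m -> um)
  d = sqrt(4 * 7.542952 x 10^-11 / pi) * 10^6 = 9.8 um

9.8 um


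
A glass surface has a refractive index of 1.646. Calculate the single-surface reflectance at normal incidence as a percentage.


Fresnel reflectance at normal incidence:
  R = ((n - 1)/(n + 1))^2
  (n - 1)/(n + 1) = (1.646 - 1)/(1.646 + 1) = 0.244142
  R = 0.244142^2 = 0.0596053
  R(%) = 0.0596053 * 100 = 5.961%

5.961%


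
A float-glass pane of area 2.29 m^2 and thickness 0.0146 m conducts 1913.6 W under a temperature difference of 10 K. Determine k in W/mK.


Fourier's law rearranged: k = Q * t / (A * dT)
  Numerator = 1913.6 * 0.0146 = 27.93856
  Denominator = 2.29 * 10 = 22.9
  k = 27.93856 / 22.9 = 1.22 W/mK

1.22 W/mK


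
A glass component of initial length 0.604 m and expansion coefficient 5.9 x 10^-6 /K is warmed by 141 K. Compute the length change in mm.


Thermal expansion formula: dL = alpha * L0 * dT
  dL = (5.9 x 10^-6) * 0.604 * 141 = 0.00050247 m
Convert to mm: 0.00050247 * 1000 = 0.5025 mm

0.5025 mm


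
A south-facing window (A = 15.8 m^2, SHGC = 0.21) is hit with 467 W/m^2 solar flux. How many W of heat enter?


Solar heat gain: Q = Area * SHGC * Irradiance
  Q = 15.8 * 0.21 * 467 = 1549.5 W

1549.5 W


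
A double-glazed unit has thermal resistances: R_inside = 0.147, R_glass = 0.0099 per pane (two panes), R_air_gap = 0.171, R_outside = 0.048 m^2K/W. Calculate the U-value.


Total thermal resistance (series):
  R_total = R_in + R_glass + R_air + R_glass + R_out
  R_total = 0.147 + 0.0099 + 0.171 + 0.0099 + 0.048 = 0.3858 m^2K/W
U-value = 1 / R_total = 1 / 0.3858 = 2.592 W/m^2K

2.592 W/m^2K


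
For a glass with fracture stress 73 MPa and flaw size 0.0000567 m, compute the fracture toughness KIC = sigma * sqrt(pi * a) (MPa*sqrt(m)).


Fracture toughness: KIC = sigma * sqrt(pi * a)
  pi * a = pi * 0.0000567 = 0.000178128
  sqrt(pi * a) = 0.013346
  KIC = 73 * 0.013346 = 0.974 MPa*sqrt(m)

0.974 MPa*sqrt(m)


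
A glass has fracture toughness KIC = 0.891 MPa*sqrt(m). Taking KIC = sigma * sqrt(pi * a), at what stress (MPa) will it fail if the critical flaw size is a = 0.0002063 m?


Rearrange KIC = sigma * sqrt(pi * a):
  sigma = KIC / sqrt(pi * a)
  sqrt(pi * 0.0002063) = 0.025458
  sigma = 0.891 / 0.025458 = 35.0 MPa

35.0 MPa


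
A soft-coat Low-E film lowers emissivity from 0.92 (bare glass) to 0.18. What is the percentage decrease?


Percentage reduction = (1 - coated/uncoated) * 100
  Ratio = 0.18 / 0.92 = 0.1957
  Reduction = (1 - 0.1957) * 100 = 80.4%

80.4%


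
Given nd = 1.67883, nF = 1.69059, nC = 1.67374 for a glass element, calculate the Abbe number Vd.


Abbe number formula: Vd = (nd - 1) / (nF - nC)
  nd - 1 = 1.67883 - 1 = 0.67883
  nF - nC = 1.69059 - 1.67374 = 0.01685
  Vd = 0.67883 / 0.01685 = 40.29

40.29


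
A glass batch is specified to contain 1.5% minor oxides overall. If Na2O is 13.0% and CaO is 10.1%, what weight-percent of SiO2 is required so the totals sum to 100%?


Known pieces sum to 100%:
  SiO2 = 100 - (others + Na2O + CaO)
  SiO2 = 100 - (1.5 + 13.0 + 10.1) = 75.4%

75.4%


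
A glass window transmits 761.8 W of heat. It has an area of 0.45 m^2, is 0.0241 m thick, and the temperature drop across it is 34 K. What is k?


Fourier's law rearranged: k = Q * t / (A * dT)
  Numerator = 761.8 * 0.0241 = 18.35938
  Denominator = 0.45 * 34 = 15.3
  k = 18.35938 / 15.3 = 1.2 W/mK

1.2 W/mK


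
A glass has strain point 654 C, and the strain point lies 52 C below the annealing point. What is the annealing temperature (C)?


T_anneal = T_strain + gap:
  T_anneal = 654 + 52 = 706 C

706 C


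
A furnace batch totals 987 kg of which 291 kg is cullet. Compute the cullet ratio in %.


Cullet ratio = (cullet mass / total batch mass) * 100
  Ratio = 291 / 987 * 100 = 29.48%

29.48%


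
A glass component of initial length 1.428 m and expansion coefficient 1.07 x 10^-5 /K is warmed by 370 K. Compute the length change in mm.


Thermal expansion formula: dL = alpha * L0 * dT
  dL = (1.07 x 10^-5) * 1.428 * 370 = 0.00565345 m
Convert to mm: 0.00565345 * 1000 = 5.6535 mm

5.6535 mm
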